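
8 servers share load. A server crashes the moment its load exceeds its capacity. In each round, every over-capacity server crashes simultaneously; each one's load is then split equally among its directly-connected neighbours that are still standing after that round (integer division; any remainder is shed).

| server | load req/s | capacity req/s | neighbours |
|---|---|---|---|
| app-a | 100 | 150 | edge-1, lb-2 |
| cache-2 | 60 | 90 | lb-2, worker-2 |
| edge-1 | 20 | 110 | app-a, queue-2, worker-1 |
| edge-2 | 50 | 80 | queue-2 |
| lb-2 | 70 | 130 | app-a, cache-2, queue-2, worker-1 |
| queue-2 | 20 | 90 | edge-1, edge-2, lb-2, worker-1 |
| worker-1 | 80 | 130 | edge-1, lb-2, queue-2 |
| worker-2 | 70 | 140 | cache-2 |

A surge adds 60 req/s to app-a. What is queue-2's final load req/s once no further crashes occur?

70

Round 1 — app-a at 160 > 150. app-a crashes.
  app-a sheds 160 req/s to edge-1, lb-2: 80 each.
    edge-1: 20+80 = 100 ≤ 110
    lb-2: 70+80 = 150 > 130
Round 2 — lb-2 crashes.
  lb-2 sheds 150 req/s to cache-2, queue-2, worker-1: 50 each.
    cache-2: 60+50 = 110 > 90
    queue-2: 20+50 = 70 ≤ 90
    worker-1: 80+50 = 130 ≤ 130
Round 3 — cache-2 crashes.
  cache-2 sheds 110 req/s to worker-2: 110 each.
    worker-2: 70+110 = 180 > 140
Round 4 — worker-2 crashes.
  worker-2 sheds 180 req/s: no online neighbours, lost.
No further crashes.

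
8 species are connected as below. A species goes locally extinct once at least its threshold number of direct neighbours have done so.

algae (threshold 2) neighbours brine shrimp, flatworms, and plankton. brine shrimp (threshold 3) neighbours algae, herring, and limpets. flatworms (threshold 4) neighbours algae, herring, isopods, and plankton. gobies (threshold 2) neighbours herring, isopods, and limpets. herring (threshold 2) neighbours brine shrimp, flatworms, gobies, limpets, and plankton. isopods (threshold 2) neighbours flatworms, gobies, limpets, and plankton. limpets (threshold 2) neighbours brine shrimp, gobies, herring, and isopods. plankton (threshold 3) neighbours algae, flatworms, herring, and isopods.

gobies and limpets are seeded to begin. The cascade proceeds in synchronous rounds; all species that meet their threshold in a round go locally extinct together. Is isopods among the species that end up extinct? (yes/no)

yes

Round 1 — gobies, limpets go locally extinct (initial).
Round 2 — checking thresholds:
  brine shrimp: 1 of 3 neighbours < 3, holds.
  herring: 2 of 5 neighbours ≥ 2, goes locally extinct.
  isopods: 2 of 4 neighbours ≥ 2, goes locally extinct.
Round 3 — no new extinctions; cascade stops.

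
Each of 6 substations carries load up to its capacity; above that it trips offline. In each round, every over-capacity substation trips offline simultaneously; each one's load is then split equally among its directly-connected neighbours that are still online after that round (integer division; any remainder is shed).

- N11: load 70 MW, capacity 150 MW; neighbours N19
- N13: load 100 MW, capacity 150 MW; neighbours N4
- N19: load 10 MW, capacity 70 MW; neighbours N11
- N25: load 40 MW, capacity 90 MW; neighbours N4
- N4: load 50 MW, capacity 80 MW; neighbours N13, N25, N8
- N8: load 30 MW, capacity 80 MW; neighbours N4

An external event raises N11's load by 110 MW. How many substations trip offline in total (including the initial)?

Round 1 — N11 at 180 > 150. N11 trips offline.
  N11 sheds 180 MW to N19: 180 each.
    N19: 10+180 = 190 > 70
Round 2 — N19 trips offline.
  N19 sheds 190 MW: no online neighbours, lost.
No further trips.

2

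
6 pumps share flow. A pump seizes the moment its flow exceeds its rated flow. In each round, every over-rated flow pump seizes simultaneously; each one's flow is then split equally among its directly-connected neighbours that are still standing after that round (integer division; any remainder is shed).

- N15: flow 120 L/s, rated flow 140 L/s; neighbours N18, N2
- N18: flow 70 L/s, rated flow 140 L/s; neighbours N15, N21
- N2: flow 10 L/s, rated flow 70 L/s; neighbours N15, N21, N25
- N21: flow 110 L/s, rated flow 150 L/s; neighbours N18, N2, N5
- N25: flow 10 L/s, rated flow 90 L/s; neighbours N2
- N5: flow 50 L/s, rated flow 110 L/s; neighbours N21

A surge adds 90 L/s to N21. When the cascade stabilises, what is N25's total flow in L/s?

Round 1 — N21 at 200 > 150. N21 seizes.
  N21 sheds 200 L/s to N18, N2, N5: 66 each (2 lost).
    N18: 70+66 = 136 ≤ 140
    N2: 10+66 = 76 > 70
    N5: 50+66 = 116 > 110
Round 2 — N2, N5 seize.
  N2 sheds 76 L/s to N15, N25: 38 each.
    N15: 120+38 = 158 > 140
    N25: 10+38 = 48 ≤ 90
  N5 sheds 116 L/s: no online neighbours, lost.
Round 3 — N15 seizes.
  N15 sheds 158 L/s to N18: 158 each.
    N18: 136+158 = 294 > 140
Round 4 — N18 seizes.
  N18 sheds 294 L/s: no online neighbours, lost.
No further seizures.

48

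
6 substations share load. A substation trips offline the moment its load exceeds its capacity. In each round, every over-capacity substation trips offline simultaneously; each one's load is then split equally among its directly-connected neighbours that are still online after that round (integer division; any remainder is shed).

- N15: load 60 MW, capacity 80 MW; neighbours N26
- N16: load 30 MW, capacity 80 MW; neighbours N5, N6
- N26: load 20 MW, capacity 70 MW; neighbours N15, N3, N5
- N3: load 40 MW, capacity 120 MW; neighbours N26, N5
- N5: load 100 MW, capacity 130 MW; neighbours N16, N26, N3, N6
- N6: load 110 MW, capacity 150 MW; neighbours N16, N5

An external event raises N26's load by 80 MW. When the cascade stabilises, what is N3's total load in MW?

Round 1 — N26 at 100 > 70. N26 trips offline.
  N26 sheds 100 MW to N15, N3, N5: 33 each (1 lost).
    N15: 60+33 = 93 > 80
    N3: 40+33 = 73 ≤ 120
    N5: 100+33 = 133 > 130
Round 2 — N15, N5 trip offline.
  N15 sheds 93 MW: no online neighbours, lost.
  N5 sheds 133 MW to N16, N3, N6: 44 each (1 lost).
    N16: 30+44 = 74 ≤ 80
    N3: 73+44 = 117 ≤ 120
    N6: 110+44 = 154 > 150
Round 3 — N6 trips offline.
  N6 sheds 154 MW to N16: 154 each.
    N16: 74+154 = 228 > 80
Round 4 — N16 trips offline.
  N16 sheds 228 MW: no online neighbours, lost.
No further trips.

117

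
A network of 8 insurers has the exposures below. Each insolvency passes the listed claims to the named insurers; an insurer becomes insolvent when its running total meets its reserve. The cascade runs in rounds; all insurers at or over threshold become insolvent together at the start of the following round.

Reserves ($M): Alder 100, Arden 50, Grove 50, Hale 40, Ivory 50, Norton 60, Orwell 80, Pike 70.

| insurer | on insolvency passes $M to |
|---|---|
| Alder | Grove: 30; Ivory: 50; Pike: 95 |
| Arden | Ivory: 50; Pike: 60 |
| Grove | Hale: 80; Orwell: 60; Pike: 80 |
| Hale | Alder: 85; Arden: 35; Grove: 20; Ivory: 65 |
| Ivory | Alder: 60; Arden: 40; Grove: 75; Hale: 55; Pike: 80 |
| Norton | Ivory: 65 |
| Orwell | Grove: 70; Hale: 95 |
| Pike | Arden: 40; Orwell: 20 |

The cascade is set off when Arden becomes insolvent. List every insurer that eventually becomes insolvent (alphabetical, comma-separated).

Alder, Arden, Grove, Hale, Ivory, Orwell, Pike

Round 1 — Arden becomes insolvent (initial).
  Ivory: +50 → 50 ≥ 50
  Pike: +60 → 60 < 70
Round 2 — Ivory becomes insolvent.
  Alder: +60 → 60 < 100
  Grove: +75 → 75 ≥ 50
  Hale: +55 → 55 ≥ 40
  Pike: +80 → 140 ≥ 70
Round 3 — Grove, Hale, Pike become insolvent.
  Alder: +85 → 145 ≥ 100
  Orwell: +60+20 → 80 ≥ 80
Round 4 — Alder, Orwell become insolvent.
No further insolvencies.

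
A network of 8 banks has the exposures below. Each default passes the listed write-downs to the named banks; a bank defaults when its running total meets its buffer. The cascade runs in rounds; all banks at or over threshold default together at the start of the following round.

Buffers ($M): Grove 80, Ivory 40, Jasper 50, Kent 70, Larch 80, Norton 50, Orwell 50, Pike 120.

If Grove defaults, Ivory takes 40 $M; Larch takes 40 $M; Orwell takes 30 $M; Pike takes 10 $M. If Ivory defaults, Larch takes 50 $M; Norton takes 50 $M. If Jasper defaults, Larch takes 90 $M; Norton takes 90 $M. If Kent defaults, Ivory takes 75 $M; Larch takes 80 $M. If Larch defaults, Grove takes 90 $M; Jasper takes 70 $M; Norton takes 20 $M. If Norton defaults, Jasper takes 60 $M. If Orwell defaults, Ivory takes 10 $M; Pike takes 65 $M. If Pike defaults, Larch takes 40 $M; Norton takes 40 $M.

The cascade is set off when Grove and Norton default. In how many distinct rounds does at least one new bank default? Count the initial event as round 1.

Round 1 — Grove, Norton default (initial).
  Ivory: +40 → 40 ≥ 40
  Jasper: +60 → 60 ≥ 50
  Larch: +40 → 40 < 80
  Orwell: +30 → 30 < 50
  Pike: +10 → 10 < 120
Round 2 — Ivory, Jasper default.
  Larch: +50+90 → 180 ≥ 80
Round 3 — Larch defaults.
No further defaults.

3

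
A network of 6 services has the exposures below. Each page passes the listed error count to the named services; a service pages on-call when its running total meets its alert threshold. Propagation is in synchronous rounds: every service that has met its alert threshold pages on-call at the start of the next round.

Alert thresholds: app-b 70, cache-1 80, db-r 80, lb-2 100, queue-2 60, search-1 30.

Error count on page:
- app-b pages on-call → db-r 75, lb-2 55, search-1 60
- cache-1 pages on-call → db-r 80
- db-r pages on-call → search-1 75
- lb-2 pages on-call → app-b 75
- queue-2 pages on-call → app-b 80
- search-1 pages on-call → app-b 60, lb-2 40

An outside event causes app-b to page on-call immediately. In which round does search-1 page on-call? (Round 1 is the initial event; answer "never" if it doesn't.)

Round 1 — app-b pages on-call (initial).
  db-r: +75 → 75 < 80
  lb-2: +55 → 55 < 100
  search-1: +60 → 60 ≥ 30
Round 2 — search-1 pages on-call.
  lb-2: +40 → 95 < 100
No further pages.

2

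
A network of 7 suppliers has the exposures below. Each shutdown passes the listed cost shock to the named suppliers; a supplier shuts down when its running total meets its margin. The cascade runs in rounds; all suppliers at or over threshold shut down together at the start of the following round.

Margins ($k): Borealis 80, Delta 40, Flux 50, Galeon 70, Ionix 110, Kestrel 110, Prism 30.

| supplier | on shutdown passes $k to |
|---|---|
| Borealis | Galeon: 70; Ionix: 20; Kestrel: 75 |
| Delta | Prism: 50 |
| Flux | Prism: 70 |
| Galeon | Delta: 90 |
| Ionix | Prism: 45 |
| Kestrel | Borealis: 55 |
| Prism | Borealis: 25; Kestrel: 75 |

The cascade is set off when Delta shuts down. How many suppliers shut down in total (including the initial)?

2

Round 1 — Delta shuts down (initial).
  Prism: +50 → 50 ≥ 30
Round 2 — Prism shuts down.
  Borealis: +25 → 25 < 80
  Kestrel: +75 → 75 < 110
No further shutdowns.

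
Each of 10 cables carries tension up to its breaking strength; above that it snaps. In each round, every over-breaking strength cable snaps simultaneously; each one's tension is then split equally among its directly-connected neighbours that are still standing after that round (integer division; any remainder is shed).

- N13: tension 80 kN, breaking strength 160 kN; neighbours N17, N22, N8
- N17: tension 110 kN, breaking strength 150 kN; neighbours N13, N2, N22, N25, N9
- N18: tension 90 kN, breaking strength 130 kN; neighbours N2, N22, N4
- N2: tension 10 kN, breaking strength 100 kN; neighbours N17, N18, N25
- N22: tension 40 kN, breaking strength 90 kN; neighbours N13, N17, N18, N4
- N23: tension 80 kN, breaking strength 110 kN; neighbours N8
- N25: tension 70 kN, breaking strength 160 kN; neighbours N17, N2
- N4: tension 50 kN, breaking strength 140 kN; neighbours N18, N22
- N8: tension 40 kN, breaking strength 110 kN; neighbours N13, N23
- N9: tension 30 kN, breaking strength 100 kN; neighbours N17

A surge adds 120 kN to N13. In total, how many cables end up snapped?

Round 1 — N13 at 200 > 160. N13 snaps.
  N13 sheds 200 kN to N17, N22, N8: 66 each (2 lost).
    N17: 110+66 = 176 > 150
    N22: 40+66 = 106 > 90
    N8: 40+66 = 106 ≤ 110
Round 2 — N17, N22 snap.
  N17 sheds 176 kN to N2, N25, N9: 58 each (2 lost).
    N2: 10+58 = 68 ≤ 100
    N25: 70+58 = 128 ≤ 160
    N9: 30+58 = 88 ≤ 100
  N22 sheds 106 kN to N18, N4: 53 each.
    N18: 90+53 = 143 > 130
    N4: 50+53 = 103 ≤ 140
Round 3 — N18 snaps.
  N18 sheds 143 kN to N2, N4: 71 each (1 lost).
    N2: 68+71 = 139 > 100
    N4: 103+71 = 174 > 140
Round 4 — N2, N4 snap.
  N2 sheds 139 kN to N25: 139 each.
    N25: 128+139 = 267 > 160
  N4 sheds 174 kN: no online neighbours, lost.
Round 5 — N25 snaps.
  N25 sheds 267 kN: no online neighbours, lost.
No further breaks.

7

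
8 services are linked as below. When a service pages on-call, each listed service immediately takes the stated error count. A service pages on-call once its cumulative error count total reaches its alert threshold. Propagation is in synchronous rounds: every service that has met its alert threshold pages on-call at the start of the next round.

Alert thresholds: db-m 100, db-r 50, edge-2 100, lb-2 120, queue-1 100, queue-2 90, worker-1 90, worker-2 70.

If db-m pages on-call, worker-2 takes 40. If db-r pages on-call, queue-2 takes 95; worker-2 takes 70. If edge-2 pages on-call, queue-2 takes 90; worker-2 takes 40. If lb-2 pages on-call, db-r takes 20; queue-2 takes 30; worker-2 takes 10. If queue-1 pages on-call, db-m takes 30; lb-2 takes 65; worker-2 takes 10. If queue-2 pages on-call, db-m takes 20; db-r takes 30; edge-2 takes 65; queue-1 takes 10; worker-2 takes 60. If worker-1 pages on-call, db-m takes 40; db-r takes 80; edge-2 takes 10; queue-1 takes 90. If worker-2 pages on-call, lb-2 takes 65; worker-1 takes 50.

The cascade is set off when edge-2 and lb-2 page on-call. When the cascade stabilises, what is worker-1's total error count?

Round 1 — edge-2, lb-2 page on-call (initial).
  db-r: +20 → 20 < 50
  queue-2: +90+30 → 120 ≥ 90
  worker-2: +40+10 → 50 < 70
Round 2 — queue-2 pages on-call.
  db-m: +20 → 20 < 100
  db-r: +30 → 50 ≥ 50
  queue-1: +10 → 10 < 100
  worker-2: +60 → 110 ≥ 70
Round 3 — db-r, worker-2 page on-call.
  worker-1: +50 → 50 < 90
No further pages.

50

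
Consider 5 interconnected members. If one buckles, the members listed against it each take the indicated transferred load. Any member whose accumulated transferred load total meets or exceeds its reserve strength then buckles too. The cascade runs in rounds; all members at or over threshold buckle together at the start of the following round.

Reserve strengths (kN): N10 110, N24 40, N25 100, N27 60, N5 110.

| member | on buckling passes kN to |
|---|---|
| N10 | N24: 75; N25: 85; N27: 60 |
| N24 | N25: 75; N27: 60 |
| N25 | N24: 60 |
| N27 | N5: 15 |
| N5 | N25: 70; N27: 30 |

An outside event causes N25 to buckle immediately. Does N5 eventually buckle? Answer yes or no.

Round 1 — N25 buckles (initial).
  N24: +60 → 60 ≥ 40
Round 2 — N24 buckles.
  N27: +60 → 60 ≥ 60
Round 3 — N27 buckles.
  N5: +15 → 15 < 110
No further bucklings.

no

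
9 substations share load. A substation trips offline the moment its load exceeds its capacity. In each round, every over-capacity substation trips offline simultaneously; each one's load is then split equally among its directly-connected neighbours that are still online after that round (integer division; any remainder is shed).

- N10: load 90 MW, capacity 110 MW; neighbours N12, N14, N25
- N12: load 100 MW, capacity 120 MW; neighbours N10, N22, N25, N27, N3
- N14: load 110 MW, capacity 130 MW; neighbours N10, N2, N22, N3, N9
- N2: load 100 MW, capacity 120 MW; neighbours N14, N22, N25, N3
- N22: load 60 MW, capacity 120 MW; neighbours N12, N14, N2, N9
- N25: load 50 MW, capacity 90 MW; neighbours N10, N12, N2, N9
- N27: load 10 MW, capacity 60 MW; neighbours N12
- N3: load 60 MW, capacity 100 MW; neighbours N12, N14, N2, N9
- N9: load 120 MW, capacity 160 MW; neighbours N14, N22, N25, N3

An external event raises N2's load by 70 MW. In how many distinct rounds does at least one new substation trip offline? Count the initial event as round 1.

4

Round 1 — N2 at 170 > 120. N2 trips offline.
  N2 sheds 170 MW to N14, N22, N25, N3: 42 each (2 lost).
    N14: 110+42 = 152 > 130
    N22: 60+42 = 102 ≤ 120
    N25: 50+42 = 92 > 90
    N3: 60+42 = 102 > 100
Round 2 — N14, N25, N3 trip offline.
  N14 sheds 152 MW to N10, N22, N9: 50 each (2 lost).
    N10: 90+50 = 140 > 110
    N22: 102+50 = 152 > 120
    N9: 120+50 = 170 > 160
  N25 sheds 92 MW to N10, N12, N9: 30 each (2 lost).
    N10: 140+30 = 170 > 110
    N12: 100+30 = 130 > 120
    N9: 170+30 = 200 > 160
  N3 sheds 102 MW to N12, N9: 51 each.
    N12: 130+51 = 181 > 120
    N9: 200+51 = 251 > 160
Round 3 — N10, N12, N22, N9 trip offline.
  N10 sheds 170 MW: no online neighbours, lost.
  N12 sheds 181 MW to N27: 181 each.
    N27: 10+181 = 191 > 60
  N22 sheds 152 MW: no online neighbours, lost.
  N9 sheds 251 MW: no online neighbours, lost.
Round 4 — N27 trips offline.
  N27 sheds 191 MW: no online neighbours, lost.
No further trips.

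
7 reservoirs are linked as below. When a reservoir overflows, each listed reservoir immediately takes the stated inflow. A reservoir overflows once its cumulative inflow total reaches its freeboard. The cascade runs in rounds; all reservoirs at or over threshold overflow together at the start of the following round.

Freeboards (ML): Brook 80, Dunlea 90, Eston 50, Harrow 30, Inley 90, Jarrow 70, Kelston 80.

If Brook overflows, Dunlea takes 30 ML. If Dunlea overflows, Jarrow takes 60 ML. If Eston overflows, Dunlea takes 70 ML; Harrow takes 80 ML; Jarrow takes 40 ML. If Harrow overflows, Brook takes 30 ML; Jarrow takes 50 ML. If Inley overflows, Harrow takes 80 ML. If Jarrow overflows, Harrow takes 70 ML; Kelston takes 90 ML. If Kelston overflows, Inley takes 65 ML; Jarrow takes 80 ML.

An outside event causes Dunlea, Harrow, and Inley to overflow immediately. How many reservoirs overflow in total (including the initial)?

5

Round 1 — Dunlea, Harrow, Inley overflow (initial).
  Brook: +30 → 30 < 80
  Jarrow: +60+50 → 110 ≥ 70
Round 2 — Jarrow overflows.
  Kelston: +90 → 90 ≥ 80
Round 3 — Kelston overflows.
No further overflows.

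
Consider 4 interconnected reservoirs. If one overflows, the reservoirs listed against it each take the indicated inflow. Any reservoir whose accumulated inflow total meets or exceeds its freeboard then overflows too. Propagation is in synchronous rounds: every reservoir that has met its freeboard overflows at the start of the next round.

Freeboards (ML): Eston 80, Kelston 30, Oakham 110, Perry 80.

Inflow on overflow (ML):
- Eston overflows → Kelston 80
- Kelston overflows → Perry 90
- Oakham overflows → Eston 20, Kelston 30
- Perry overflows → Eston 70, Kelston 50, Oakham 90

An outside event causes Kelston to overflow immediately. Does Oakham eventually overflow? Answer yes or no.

Round 1 — Kelston overflows (initial).
  Perry: +90 → 90 ≥ 80
Round 2 — Perry overflows.
  Eston: +70 → 70 < 80
  Oakham: +90 → 90 < 110
No further overflows.

no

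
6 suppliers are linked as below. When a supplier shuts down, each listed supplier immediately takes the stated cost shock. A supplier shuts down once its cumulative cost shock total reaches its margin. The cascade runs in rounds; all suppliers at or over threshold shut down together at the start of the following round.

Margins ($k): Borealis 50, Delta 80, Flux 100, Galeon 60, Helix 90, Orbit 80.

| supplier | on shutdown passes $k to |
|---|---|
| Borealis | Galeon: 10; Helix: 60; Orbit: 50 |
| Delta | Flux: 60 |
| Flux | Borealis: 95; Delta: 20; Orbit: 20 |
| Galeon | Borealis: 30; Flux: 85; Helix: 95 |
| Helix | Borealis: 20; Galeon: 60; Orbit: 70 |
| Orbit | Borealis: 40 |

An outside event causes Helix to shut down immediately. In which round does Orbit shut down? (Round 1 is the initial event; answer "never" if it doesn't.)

Round 1 — Helix shuts down (initial).
  Borealis: +20 → 20 < 50
  Galeon: +60 → 60 ≥ 60
  Orbit: +70 → 70 < 80
Round 2 — Galeon shuts down.
  Borealis: +30 → 50 ≥ 50
  Flux: +85 → 85 < 100
Round 3 — Borealis shuts down.
  Orbit: +50 → 120 ≥ 80
Round 4 — Orbit shuts down.
No further shutdowns.

4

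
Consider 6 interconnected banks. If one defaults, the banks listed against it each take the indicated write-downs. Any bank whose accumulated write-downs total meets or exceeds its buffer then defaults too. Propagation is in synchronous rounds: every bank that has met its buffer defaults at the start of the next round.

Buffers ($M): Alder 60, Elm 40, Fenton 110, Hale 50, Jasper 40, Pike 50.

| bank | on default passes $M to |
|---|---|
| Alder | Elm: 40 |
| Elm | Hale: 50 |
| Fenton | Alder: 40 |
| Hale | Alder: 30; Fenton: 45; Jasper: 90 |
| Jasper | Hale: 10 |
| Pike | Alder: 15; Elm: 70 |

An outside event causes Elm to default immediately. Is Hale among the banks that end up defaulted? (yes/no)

yes

Round 1 — Elm defaults (initial).
  Hale: +50 → 50 ≥ 50
Round 2 — Hale defaults.
  Alder: +30 → 30 < 60
  Fenton: +45 → 45 < 110
  Jasper: +90 → 90 ≥ 40
Round 3 — Jasper defaults.
No further defaults.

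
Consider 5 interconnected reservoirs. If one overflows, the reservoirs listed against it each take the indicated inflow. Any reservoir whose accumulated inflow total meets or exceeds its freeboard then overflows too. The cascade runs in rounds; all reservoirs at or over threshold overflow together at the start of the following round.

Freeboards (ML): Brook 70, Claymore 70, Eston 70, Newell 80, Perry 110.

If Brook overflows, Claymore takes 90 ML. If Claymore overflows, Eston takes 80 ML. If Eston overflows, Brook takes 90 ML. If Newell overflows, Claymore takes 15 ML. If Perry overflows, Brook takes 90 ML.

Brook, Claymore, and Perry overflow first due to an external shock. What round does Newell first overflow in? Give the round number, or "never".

Round 1 — Brook, Claymore, Perry overflow (initial).
  Eston: +80 → 80 ≥ 70
Round 2 — Eston overflows.
No further overflows.

never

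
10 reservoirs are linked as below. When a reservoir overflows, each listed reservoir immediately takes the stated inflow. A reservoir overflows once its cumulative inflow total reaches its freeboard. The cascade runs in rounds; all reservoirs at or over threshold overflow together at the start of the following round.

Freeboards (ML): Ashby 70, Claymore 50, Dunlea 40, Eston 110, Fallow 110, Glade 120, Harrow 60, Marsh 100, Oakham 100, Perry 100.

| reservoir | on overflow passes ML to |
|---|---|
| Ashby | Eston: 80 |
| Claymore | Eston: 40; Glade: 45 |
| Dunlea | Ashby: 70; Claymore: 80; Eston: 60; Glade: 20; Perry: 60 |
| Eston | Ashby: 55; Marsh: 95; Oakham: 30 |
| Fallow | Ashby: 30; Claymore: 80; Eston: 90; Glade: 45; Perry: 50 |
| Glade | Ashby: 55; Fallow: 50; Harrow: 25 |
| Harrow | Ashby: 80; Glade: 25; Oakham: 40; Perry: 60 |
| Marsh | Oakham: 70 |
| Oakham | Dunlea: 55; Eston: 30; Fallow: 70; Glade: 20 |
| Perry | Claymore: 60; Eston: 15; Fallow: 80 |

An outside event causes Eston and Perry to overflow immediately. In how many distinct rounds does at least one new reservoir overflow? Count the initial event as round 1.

Round 1 — Eston, Perry overflow (initial).
  Ashby: +55 → 55 < 70
  Claymore: +60 → 60 ≥ 50
  Fallow: +80 → 80 < 110
  Marsh: +95 → 95 < 100
  Oakham: +30 → 30 < 100
Round 2 — Claymore overflows.
  Glade: +45 → 45 < 120
No further overflows.

2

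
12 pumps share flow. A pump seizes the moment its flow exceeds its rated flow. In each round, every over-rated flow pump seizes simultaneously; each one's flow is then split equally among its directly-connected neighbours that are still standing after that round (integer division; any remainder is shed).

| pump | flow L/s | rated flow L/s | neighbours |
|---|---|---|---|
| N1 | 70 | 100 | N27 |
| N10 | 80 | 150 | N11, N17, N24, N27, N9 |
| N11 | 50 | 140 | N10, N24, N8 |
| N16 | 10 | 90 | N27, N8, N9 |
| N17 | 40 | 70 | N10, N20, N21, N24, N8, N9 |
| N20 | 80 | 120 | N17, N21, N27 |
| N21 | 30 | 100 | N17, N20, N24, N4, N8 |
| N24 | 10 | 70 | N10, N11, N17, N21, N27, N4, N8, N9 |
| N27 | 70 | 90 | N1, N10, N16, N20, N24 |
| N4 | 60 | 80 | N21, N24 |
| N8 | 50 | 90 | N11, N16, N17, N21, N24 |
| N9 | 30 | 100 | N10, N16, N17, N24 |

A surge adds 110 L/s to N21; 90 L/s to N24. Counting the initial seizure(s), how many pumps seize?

Round 1 — N21 at 140 > 100; N24 at 100 > 70. N21, N24 seize.
  N21 sheds 140 L/s to N17, N20, N4, N8: 35 each.
    N17: 40+35 = 75 > 70
    N20: 80+35 = 115 ≤ 120
    N4: 60+35 = 95 > 80
    N8: 50+35 = 85 ≤ 90
  N24 sheds 100 L/s to N10, N11, N17, N27, N4, N8, N9: 14 each (2 lost).
    N10: 80+14 = 94 ≤ 150
    N11: 50+14 = 64 ≤ 140
    N17: 75+14 = 89 > 70
    N27: 70+14 = 84 ≤ 90
    N4: 95+14 = 109 > 80
    N8: 85+14 = 99 > 90
    N9: 30+14 = 44 ≤ 100
Round 2 — N17, N4, N8 seize.
  N17 sheds 89 L/s to N10, N20, N9: 29 each (2 lost).
    N10: 94+29 = 123 ≤ 150
    N20: 115+29 = 144 > 120
    N9: 44+29 = 73 ≤ 100
  N4 sheds 109 L/s: no online neighbours, lost.
  N8 sheds 99 L/s to N11, N16: 49 each (1 lost).
    N11: 64+49 = 113 ≤ 140
    N16: 10+49 = 59 ≤ 90
Round 3 — N20 seizes.
  N20 sheds 144 L/s to N27: 144 each.
    N27: 84+144 = 228 > 90
Round 4 — N27 seizes.
  N27 sheds 228 L/s to N1, N10, N16: 76 each.
    N1: 70+76 = 146 > 100
    N10: 123+76 = 199 > 150
    N16: 59+76 = 135 > 90
Round 5 — N1, N10, N16 seize.
  N1 sheds 146 L/s: no online neighbours, lost.
  N10 sheds 199 L/s to N11, N9: 99 each (1 lost).
    N11: 113+99 = 212 > 140
    N9: 73+99 = 172 > 100
  N16 sheds 135 L/s to N9: 135 each.
    N9: 172+135 = 307 > 100
Round 6 — N11, N9 seize.
  N11 sheds 212 L/s: no online neighbours, lost.
  N9 sheds 307 L/s: no online neighbours, lost.
No further seizures.

12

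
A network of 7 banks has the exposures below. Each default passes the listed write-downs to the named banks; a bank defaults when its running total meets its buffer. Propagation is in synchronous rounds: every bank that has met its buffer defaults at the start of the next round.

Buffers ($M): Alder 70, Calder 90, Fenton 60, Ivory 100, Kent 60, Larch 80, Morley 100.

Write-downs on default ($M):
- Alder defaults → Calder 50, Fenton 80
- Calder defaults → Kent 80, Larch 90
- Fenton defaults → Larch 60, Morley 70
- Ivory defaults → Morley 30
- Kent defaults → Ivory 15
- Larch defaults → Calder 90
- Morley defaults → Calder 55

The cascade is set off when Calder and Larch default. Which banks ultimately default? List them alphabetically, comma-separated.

Round 1 — Calder, Larch default (initial).
  Kent: +80 → 80 ≥ 60
Round 2 — Kent defaults.
  Ivory: +15 → 15 < 100
No further defaults.

Calder, Kent, Larch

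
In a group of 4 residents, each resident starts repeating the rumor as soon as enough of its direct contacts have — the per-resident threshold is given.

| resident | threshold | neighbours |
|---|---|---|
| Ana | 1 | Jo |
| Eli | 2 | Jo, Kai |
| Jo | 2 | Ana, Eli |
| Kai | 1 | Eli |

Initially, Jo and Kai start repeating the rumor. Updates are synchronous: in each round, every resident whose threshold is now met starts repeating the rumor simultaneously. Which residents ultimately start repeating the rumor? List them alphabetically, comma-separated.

Round 1 — Jo, Kai start repeating the rumor (initial).
Round 2 — checking thresholds:
  Ana: 1 of 1 neighbours ≥ 1, starts repeating the rumor.
  Eli: 2 of 2 neighbours ≥ 2, starts repeating the rumor.
Round 3 — no new spreads; cascade stops.

Ana, Eli, Jo, Kai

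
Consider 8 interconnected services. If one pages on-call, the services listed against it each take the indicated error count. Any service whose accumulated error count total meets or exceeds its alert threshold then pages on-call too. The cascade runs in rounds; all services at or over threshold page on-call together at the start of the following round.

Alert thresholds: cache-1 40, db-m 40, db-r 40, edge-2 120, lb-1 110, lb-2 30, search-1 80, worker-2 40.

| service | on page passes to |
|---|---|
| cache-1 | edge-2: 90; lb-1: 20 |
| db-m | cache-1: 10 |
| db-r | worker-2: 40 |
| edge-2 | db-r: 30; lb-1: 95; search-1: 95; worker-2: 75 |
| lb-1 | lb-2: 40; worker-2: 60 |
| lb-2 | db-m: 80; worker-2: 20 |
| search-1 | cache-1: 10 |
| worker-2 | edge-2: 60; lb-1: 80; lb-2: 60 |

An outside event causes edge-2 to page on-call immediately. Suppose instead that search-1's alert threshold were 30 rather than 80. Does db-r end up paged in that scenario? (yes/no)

With search-1's alert threshold at 30:
Round 1 — edge-2 pages on-call (initial).
  db-r: +30 → 30 < 40
  lb-1: +95 → 95 < 110
  search-1: +95 → 95 ≥ 30
  worker-2: +75 → 75 ≥ 40
Round 2 — search-1, worker-2 page on-call.
  cache-1: +10 → 10 < 40
  lb-1: +80 → 175 ≥ 110
  lb-2: +60 → 60 ≥ 30
Round 3 — lb-1, lb-2 page on-call.
  db-m: +80 → 80 ≥ 40
Round 4 — db-m pages on-call.
  cache-1: +10 → 20 < 40
No further pages.

no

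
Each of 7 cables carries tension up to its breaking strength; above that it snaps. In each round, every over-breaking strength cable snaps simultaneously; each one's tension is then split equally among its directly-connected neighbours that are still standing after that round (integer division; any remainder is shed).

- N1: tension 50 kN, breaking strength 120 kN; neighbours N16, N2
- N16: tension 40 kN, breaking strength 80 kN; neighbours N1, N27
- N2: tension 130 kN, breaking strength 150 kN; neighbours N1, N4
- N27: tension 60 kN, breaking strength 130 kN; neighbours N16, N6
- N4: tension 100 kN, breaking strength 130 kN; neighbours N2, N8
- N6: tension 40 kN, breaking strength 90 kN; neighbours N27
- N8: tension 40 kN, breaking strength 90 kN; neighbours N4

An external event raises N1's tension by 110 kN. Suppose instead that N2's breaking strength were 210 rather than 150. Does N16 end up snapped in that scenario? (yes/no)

With N2's breaking strength at 210:
Round 1 — N1 at 160 > 120. N1 snaps.
  N1 sheds 160 kN to N16, N2: 80 each.
    N16: 40+80 = 120 > 80
    N2: 130+80 = 210 ≤ 210
Round 2 — N16 snaps.
  N16 sheds 120 kN to N27: 120 each.
    N27: 60+120 = 180 > 130
Round 3 — N27 snaps.
  N27 sheds 180 kN to N6: 180 each.
    N6: 40+180 = 220 > 90
Round 4 — N6 snaps.
  N6 sheds 220 kN: no online neighbours, lost.
No further breaks.

yes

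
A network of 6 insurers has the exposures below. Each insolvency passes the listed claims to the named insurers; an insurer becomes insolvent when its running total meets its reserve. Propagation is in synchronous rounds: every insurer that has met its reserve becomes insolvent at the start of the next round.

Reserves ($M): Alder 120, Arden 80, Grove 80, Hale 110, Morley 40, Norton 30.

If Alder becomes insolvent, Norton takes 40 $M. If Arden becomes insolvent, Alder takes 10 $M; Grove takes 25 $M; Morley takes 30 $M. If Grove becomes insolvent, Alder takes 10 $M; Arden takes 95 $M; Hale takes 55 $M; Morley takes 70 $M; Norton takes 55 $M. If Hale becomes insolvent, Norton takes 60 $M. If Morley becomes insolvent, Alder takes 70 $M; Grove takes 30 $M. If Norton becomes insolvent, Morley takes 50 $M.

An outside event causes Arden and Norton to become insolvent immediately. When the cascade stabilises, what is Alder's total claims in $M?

Round 1 — Arden, Norton become insolvent (initial).
  Alder: +10 → 10 < 120
  Grove: +25 → 25 < 80
  Morley: +30+50 → 80 ≥ 40
Round 2 — Morley becomes insolvent.
  Alder: +70 → 80 < 120
  Grove: +30 → 55 < 80
No further insolvencies.

80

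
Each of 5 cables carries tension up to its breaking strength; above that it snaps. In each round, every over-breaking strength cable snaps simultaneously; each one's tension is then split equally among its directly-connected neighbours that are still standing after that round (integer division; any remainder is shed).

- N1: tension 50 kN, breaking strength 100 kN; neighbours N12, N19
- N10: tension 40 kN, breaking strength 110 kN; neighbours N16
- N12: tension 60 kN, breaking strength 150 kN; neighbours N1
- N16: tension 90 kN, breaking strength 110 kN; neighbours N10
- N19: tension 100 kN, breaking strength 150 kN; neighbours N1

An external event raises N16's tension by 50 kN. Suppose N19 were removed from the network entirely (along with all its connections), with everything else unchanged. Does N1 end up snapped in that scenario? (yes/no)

no

With N19 removed:
Round 1 — N16 at 140 > 110. N16 snaps.
  N16 sheds 140 kN to N10: 140 each.
    N10: 40+140 = 180 > 110
Round 2 — N10 snaps.
  N10 sheds 180 kN: no online neighbours, lost.
No further breaks.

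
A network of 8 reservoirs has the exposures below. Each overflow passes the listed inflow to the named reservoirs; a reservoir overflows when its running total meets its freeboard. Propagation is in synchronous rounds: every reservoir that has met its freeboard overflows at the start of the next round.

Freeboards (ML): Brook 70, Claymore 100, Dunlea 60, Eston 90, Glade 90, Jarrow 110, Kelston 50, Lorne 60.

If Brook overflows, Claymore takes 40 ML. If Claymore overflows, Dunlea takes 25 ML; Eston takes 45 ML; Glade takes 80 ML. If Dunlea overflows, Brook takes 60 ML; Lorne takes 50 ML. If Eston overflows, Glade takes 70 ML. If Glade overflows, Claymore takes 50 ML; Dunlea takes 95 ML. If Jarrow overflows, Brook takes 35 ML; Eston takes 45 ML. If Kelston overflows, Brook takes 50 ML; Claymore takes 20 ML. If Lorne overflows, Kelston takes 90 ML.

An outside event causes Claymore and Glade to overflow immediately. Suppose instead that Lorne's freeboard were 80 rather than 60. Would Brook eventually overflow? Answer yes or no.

With Lorne's freeboard at 80:
Round 1 — Claymore, Glade overflow (initial).
  Dunlea: +25+95 → 120 ≥ 60
  Eston: +45 → 45 < 90
Round 2 — Dunlea overflows.
  Brook: +60 → 60 < 70
  Lorne: +50 → 50 < 80
No further overflows.

no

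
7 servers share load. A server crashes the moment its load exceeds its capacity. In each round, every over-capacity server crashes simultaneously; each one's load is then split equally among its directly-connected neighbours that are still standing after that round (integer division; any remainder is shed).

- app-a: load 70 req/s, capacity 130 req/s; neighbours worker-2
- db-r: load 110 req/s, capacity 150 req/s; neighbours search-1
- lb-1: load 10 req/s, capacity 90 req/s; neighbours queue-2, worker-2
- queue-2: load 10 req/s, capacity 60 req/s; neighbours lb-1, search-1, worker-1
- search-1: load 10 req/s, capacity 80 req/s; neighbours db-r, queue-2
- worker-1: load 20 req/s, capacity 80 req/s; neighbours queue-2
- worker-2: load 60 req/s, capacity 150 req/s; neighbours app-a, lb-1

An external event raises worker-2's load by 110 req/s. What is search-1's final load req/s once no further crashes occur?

62

Round 1 — worker-2 at 170 > 150. worker-2 crashes.
  worker-2 sheds 170 req/s to app-a, lb-1: 85 each.
    app-a: 70+85 = 155 > 130
    lb-1: 10+85 = 95 > 90
Round 2 — app-a, lb-1 crash.
  app-a sheds 155 req/s: no online neighbours, lost.
  lb-1 sheds 95 req/s to queue-2: 95 each.
    queue-2: 10+95 = 105 > 60
Round 3 — queue-2 crashes.
  queue-2 sheds 105 req/s to search-1, worker-1: 52 each (1 lost).
    search-1: 10+52 = 62 ≤ 80
    worker-1: 20+52 = 72 ≤ 80
No further crashes.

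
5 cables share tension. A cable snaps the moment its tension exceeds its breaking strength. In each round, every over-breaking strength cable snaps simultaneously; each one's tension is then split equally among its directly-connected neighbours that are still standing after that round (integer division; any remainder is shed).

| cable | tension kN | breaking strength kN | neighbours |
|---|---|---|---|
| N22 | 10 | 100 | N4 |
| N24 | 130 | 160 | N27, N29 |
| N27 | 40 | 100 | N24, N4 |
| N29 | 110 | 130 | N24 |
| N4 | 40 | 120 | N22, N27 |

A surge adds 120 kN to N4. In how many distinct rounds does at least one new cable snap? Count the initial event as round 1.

4

Round 1 — N4 at 160 > 120. N4 snaps.
  N4 sheds 160 kN to N22, N27: 80 each.
    N22: 10+80 = 90 ≤ 100
    N27: 40+80 = 120 > 100
Round 2 — N27 snaps.
  N27 sheds 120 kN to N24: 120 each.
    N24: 130+120 = 250 > 160
Round 3 — N24 snaps.
  N24 sheds 250 kN to N29: 250 each.
    N29: 110+250 = 360 > 130
Round 4 — N29 snaps.
  N29 sheds 360 kN: no online neighbours, lost.
No further breaks.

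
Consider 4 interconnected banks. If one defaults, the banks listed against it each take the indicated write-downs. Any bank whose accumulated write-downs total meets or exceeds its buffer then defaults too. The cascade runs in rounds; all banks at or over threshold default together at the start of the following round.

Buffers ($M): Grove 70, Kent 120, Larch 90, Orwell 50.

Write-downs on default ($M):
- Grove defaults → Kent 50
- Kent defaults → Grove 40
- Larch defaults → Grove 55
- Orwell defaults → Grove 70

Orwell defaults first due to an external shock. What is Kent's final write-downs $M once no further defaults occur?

Round 1 — Orwell defaults (initial).
  Grove: +70 → 70 ≥ 70
Round 2 — Grove defaults.
  Kent: +50 → 50 < 120
No further defaults.

50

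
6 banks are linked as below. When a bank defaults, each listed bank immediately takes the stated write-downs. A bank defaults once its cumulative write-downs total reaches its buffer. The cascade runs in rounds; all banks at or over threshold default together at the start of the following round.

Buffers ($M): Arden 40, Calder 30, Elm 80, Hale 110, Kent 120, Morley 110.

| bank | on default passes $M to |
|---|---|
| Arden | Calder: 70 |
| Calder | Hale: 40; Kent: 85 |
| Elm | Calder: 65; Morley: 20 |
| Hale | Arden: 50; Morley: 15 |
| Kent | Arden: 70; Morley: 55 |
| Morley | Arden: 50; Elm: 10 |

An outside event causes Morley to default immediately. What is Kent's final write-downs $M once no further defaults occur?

85

Round 1 — Morley defaults (initial).
  Arden: +50 → 50 ≥ 40
  Elm: +10 → 10 < 80
Round 2 — Arden defaults.
  Calder: +70 → 70 ≥ 30
Round 3 — Calder defaults.
  Hale: +40 → 40 < 110
  Kent: +85 → 85 < 120
No further defaults.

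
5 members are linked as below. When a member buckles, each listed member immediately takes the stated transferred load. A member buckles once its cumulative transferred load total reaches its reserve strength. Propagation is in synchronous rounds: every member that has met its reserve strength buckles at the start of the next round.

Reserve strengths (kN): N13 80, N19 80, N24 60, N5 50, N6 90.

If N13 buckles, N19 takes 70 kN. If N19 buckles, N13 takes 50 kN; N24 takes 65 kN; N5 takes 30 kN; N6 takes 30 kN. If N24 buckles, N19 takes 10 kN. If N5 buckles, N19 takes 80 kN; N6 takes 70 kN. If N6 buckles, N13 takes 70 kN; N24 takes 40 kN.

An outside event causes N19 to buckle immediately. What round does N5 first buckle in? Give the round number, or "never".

Round 1 — N19 buckles (initial).
  N13: +50 → 50 < 80
  N24: +65 → 65 ≥ 60
  N5: +30 → 30 < 50
  N6: +30 → 30 < 90
Round 2 — N24 buckles.
No further bucklings.

never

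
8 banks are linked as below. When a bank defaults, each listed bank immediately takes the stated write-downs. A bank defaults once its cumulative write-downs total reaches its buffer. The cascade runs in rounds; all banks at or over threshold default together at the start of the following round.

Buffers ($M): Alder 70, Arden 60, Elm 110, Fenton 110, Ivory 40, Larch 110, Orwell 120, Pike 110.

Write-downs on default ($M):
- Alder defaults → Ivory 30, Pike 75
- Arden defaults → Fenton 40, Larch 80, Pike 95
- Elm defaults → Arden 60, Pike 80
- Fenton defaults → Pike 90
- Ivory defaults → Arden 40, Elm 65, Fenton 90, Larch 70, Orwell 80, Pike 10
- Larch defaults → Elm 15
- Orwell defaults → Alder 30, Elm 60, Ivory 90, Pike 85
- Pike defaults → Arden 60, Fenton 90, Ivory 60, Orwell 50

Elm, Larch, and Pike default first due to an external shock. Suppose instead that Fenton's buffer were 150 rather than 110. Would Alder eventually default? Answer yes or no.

With Fenton's buffer at 150:
Round 1 — Elm, Larch, Pike default (initial).
  Arden: +60+60 → 120 ≥ 60
  Fenton: +90 → 90 < 150
  Ivory: +60 → 60 ≥ 40
  Orwell: +50 → 50 < 120
Round 2 — Arden, Ivory default.
  Fenton: +40+90 → 220 ≥ 150
  Orwell: +80 → 130 ≥ 120
Round 3 — Fenton, Orwell default.
  Alder: +30 → 30 < 70
No further defaults.

no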